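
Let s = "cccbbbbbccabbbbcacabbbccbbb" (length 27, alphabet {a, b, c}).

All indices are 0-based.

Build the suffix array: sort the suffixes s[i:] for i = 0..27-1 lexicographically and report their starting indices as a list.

rank | idx | suffix
   0 |  10 | abbbbcacabbbccbbb
   1 |  18 | abbbccbbb
   2 |  16 | acabbbccbbb
   3 |  26 | b
   4 |  25 | bb
   5 |  24 | bbb
   6 |   3 | bbbbbccabbbbcacabbbccbbb
   7 |  11 | bbbbcacabbbccbbb
   8 |   4 | bbbbccabbbbcacabbbccbbb
   9 |  12 | bbbcacabbbccbbb
  10 |   5 | bbbccabbbbcacabbbccbbb
  11 |  19 | bbbccbbb
  12 |  13 | bbcacabbbccbbb
  13 |   6 | bbccabbbbcacabbbccbbb
  14 |  20 | bbccbbb
  15 |  14 | bcacabbbccbbb
  16 |   7 | bccabbbbcacabbbccbbb
  17 |  21 | bccbbb
  18 |   9 | cabbbbcacabbbccbbb
  19 |  17 | cabbbccbbb
  20 |  15 | cacabbbccbbb
  21 |  23 | cbbb
  22 |   2 | cbbbbbccabbbbcacabbbccbbb
  23 |   8 | ccabbbbcacabbbccbbb
  24 |  22 | ccbbb
  25 |   1 | ccbbbbbccabbbbcacabbbccbbb
  26 |   0 | cccbbbbbccabbbbcacabbbccbbb

[10, 18, 16, 26, 25, 24, 3, 11, 4, 12, 5, 19, 13, 6, 20, 14, 7, 21, 9, 17, 15, 23, 2, 8, 22, 1, 0]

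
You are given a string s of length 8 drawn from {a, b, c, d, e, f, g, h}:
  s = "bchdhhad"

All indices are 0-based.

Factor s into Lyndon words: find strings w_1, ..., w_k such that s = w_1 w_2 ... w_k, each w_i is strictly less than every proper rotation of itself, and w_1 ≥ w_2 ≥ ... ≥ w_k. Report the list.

["bchdhh", "ad"]

emit factor 1: 'bchdhh' (i=0, period=6)
emit factor 2: 'ad' (i=6, period=2)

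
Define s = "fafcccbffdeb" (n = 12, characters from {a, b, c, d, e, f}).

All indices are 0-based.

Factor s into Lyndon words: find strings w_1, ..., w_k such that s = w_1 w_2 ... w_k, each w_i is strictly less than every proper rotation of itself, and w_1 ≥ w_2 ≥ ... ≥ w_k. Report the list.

emit factor 1: 'f' (i=0, period=1)
emit factor 2: 'afcccbffdeb' (i=1, period=11)

["f", "afcccbffdeb"]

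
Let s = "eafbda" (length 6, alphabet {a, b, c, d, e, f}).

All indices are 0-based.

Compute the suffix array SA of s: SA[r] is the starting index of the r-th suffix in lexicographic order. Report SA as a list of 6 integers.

[5, 1, 3, 4, 0, 2]

sorted suffixes:
  #0 SA[0]=5  'a'
  #1 SA[1]=1  'afbda'
  #2 SA[2]=3  'bda'
  #3 SA[3]=4  'da'
  #4 SA[4]=0  'eafbda'
  #5 SA[5]=2  'fbda'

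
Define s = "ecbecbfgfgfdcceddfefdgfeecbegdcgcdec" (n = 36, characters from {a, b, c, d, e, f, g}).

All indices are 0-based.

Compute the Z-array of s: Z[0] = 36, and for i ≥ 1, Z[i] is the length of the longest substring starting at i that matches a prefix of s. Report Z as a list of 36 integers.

Z[0]=36
i=1: outside box; Z[1]=0
i=2: outside box; Z[2]=0
i=3: outside box; Z[3]=3 extend→box=[3,6)
i=4: min(r-i=2, Z[1]=0)=0; Z[4]=0
i=5: min(r-i=1, Z[2]=0)=0; Z[5]=0
i=6: outside box; Z[6]=0
i=7: outside box; Z[7]=0
i=8: outside box; Z[8]=0
i=9: outside box; Z[9]=0
i=10: outside box; Z[10]=0
i=11: outside box; Z[11]=0
i=12: outside box; Z[12]=0
i=13: outside box; Z[13]=0
i=14: outside box; Z[14]=1 extend→box=[14,15)
i=15: outside box; Z[15]=0
i=16: outside box; Z[16]=0
i=17: outside box; Z[17]=0
i=18: outside box; Z[18]=1 extend→box=[18,19)
i=19: outside box; Z[19]=0
i=20: outside box; Z[20]=0
i=21: outside box; Z[21]=0
i=22: outside box; Z[22]=0
i=23: outside box; Z[23]=1 extend→box=[23,24)
i=24: outside box; Z[24]=4 extend→box=[24,28)
i=25: min(r-i=3, Z[1]=0)=0; Z[25]=0
i=26: min(r-i=2, Z[2]=0)=0; Z[26]=0
i=27: min(r-i=1, Z[3]=3)=1; Z[27]=1
i=28: outside box; Z[28]=0
i=29: outside box; Z[29]=0
i=30: outside box; Z[30]=0
i=31: outside box; Z[31]=0
i=32: outside box; Z[32]=0
i=33: outside box; Z[33]=0
i=34: outside box; Z[34]=2 extend→box=[34,36)
i=35: min(r-i=1, Z[1]=0)=0; Z[35]=0

[36, 0, 0, 3, 0, 0, 0, 0, 0, 0, 0, 0, 0, 0, 1, 0, 0, 0, 1, 0, 0, 0, 0, 1, 4, 0, 0, 1, 0, 0, 0, 0, 0, 0, 2, 0]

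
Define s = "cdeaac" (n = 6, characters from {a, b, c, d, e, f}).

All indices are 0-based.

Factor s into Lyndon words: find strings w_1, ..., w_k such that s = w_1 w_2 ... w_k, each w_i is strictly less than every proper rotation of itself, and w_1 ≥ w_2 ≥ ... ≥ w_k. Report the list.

["cde", "aac"]

emit factor 1: 'cde' (i=0, period=3)
emit factor 2: 'aac' (i=3, period=3)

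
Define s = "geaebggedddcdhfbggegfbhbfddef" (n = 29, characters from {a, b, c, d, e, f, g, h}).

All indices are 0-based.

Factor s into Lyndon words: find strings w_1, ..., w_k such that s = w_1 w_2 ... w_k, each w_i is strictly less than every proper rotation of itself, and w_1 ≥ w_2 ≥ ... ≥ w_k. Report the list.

["g", "e", "aebggedddcdhfbggegfbhbfddef"]

emit factor 1: 'g' (i=0, period=1)
emit factor 2: 'e' (i=1, period=1)
emit factor 3: 'aebggedddcdhfbggegfbhbfddef' (i=2, period=27)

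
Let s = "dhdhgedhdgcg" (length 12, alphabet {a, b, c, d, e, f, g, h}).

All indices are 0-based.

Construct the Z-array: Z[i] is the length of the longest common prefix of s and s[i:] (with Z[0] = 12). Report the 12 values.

[12, 0, 2, 0, 0, 0, 3, 0, 1, 0, 0, 0]

Z[0]=12
i=1: fresh scan; Z[1]=0
i=2: fresh scan; Z[2]=2 grow→box=[2,4)
i=3: min(r-i=1, Z[1]=0)=0; Z[3]=0
i=4: fresh scan; Z[4]=0
i=5: fresh scan; Z[5]=0
i=6: fresh scan; Z[6]=3 grow→box=[6,9)
i=7: min(r-i=2, Z[1]=0)=0; Z[7]=0
i=8: min(r-i=1, Z[2]=2)=1; Z[8]=1
i=9: fresh scan; Z[9]=0
i=10: fresh scan; Z[10]=0
i=11: fresh scan; Z[11]=0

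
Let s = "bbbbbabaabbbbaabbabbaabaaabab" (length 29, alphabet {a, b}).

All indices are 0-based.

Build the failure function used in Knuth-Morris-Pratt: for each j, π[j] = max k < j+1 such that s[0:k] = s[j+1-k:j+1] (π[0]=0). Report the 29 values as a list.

π[0] = 0
j=1 s[j]='b': π[1]=1 (border 'b')
j=2 s[j]='b': π[2]=2 (border 'bb')
j=3 s[j]='b': π[3]=3 (border 'bbb')
j=4 s[j]='b': π[4]=4 (border 'bbbb')
j=5 s[j]='a': k: 4→3→2→1→0; π[5]=0 (border '')
j=6 s[j]='b': π[6]=1 (border 'b')
j=7 s[j]='a': k: 1→0; π[7]=0 (border '')
j=8 s[j]='a': π[8]=0 (border '')
j=9 s[j]='b': π[9]=1 (border 'b')
j=10 s[j]='b': π[10]=2 (border 'bb')
j=11 s[j]='b': π[11]=3 (border 'bbb')
j=12 s[j]='b': π[12]=4 (border 'bbbb')
j=13 s[j]='a': k: 4→3→2→1→0; π[13]=0 (border '')
j=14 s[j]='a': π[14]=0 (border '')
j=15 s[j]='b': π[15]=1 (border 'b')
j=16 s[j]='b': π[16]=2 (border 'bb')
j=17 s[j]='a': k: 2→1→0; π[17]=0 (border '')
j=18 s[j]='b': π[18]=1 (border 'b')
j=19 s[j]='b': π[19]=2 (border 'bb')
j=20 s[j]='a': k: 2→1→0; π[20]=0 (border '')
j=21 s[j]='a': π[21]=0 (border '')
j=22 s[j]='b': π[22]=1 (border 'b')
j=23 s[j]='a': k: 1→0; π[23]=0 (border '')
j=24 s[j]='a': π[24]=0 (border '')
j=25 s[j]='a': π[25]=0 (border '')
j=26 s[j]='b': π[26]=1 (border 'b')
j=27 s[j]='a': k: 1→0; π[27]=0 (border '')
j=28 s[j]='b': π[28]=1 (border 'b')

[0, 1, 2, 3, 4, 0, 1, 0, 0, 1, 2, 3, 4, 0, 0, 1, 2, 0, 1, 2, 0, 0, 1, 0, 0, 0, 1, 0, 1]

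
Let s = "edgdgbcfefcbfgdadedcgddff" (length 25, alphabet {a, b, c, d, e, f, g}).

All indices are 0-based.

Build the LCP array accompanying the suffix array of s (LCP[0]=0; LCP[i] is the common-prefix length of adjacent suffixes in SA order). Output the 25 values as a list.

sorted suffixes:
  #0 SA[0]=15  'adedcgddff'
  #1 SA[1]=5  'bcfefcbfgdadedcgddff'
  #2 SA[2]=11  'bfgdadedcgddff'
  #3 SA[3]=10  'cbfgdadedcgddff'
  #4 SA[4]=6  'cfefcbfgdadedcgddff'
  #5 SA[5]=19  'cgddff'
  #6 SA[6]=14  'dadedcgddff'
  #7 SA[7]=18  'dcgddff'
  #8 SA[8]=21  'ddff'
  #9 SA[9]=16  'dedcgddff'
  #10 SA[10]=22  'dff'
  #11 SA[11]=3  'dgbcfefcbfgdadedcgddff'
  #12 SA[12]=1  'dgdgbcfefcbfgdadedcgddff'
  #13 SA[13]=17  'edcgddff'
  #14 SA[14]=0  'edgdgbcfefcbfgdadedcgddff'
  #15 SA[15]=8  'efcbfgdadedcgddff'
  #16 SA[16]=24  'f'
  #17 SA[17]=9  'fcbfgdadedcgddff'
  #18 SA[18]=7  'fefcbfgdadedcgddff'
  #19 SA[19]=23  'ff'
  #20 SA[20]=12  'fgdadedcgddff'
  #21 SA[21]=4  'gbcfefcbfgdadedcgddff'
  #22 SA[22]=13  'gdadedcgddff'
  #23 SA[23]=20  'gddff'
  #24 SA[24]=2  'gdgbcfefcbfgdadedcgddff'

SA = [15, 5, 11, 10, 6, 19, 14, 18, 21, 16, 22, 3, 1, 17, 0, 8, 24, 9, 7, 23, 12, 4, 13, 20, 2]
i: (SA[i-1],SA[i]) lcp shared
  1: (15,5) 0 ''
  2: (5,11) 1 'b'
  3: (11,10) 0 ''
  4: (10,6) 1 'c'
  5: (6,19) 1 'c'
  6: (19,14) 0 ''
  7: (14,18) 1 'd'
  8: (18,21) 1 'd'
  9: (21,16) 1 'd'
  10: (16,22) 1 'd'
  11: (22,3) 1 'd'
  12: (3,1) 2 'dg'
  13: (1,17) 0 ''
  14: (17,0) 2 'ed'
  15: (0,8) 1 'e'
  16: (8,24) 0 ''
  17: (24,9) 1 'f'
  18: (9,7) 1 'f'
  19: (7,23) 1 'f'
  20: (23,12) 1 'f'
  21: (12,4) 0 ''
  22: (4,13) 1 'g'
  23: (13,20) 2 'gd'
  24: (20,2) 2 'gd'

[0, 0, 1, 0, 1, 1, 0, 1, 1, 1, 1, 1, 2, 0, 2, 1, 0, 1, 1, 1, 1, 0, 1, 2, 2]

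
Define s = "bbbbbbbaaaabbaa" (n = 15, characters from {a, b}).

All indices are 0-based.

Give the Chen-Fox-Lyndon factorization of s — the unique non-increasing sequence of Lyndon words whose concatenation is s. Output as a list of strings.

emit factor 1: 'b' (i=0, period=1)
emit factor 2: 'b' (i=1, period=1)
emit factor 3: 'b' (i=2, period=1)
emit factor 4: 'b' (i=3, period=1)
emit factor 5: 'b' (i=4, period=1)
emit factor 6: 'b' (i=5, period=1)
emit factor 7: 'b' (i=6, period=1)
emit factor 8: 'aaaabb' (i=7, period=6)
emit factor 9: 'a' (i=13, period=1)
emit factor 10: 'a' (i=14, period=1)

["b", "b", "b", "b", "b", "b", "b", "aaaabb", "a", "a"]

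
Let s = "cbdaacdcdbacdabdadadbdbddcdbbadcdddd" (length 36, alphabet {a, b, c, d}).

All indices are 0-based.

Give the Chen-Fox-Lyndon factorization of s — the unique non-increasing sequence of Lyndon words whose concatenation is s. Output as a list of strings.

emit factor 1: 'c' (i=0, period=1)
emit factor 2: 'bd' (i=1, period=2)
emit factor 3: 'aacdcdbacdabdadadbdbddcdbbadcdddd' (i=3, period=33)

["c", "bd", "aacdcdbacdabdadadbdbddcdbbadcdddd"]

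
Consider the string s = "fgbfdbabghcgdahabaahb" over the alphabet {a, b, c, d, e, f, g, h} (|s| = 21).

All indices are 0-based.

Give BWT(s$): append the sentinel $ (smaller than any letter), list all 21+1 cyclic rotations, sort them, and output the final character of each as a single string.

rank  rotation                last
    0  $fgbfdbabghcgdahabaahb  b
    1  aahb$fgbfdbabghcgdahab  b
    2  abaahb$fgbfdbabghcgdah  h
    3  abghcgdahabaahb$fgbfdb  b
    4  ahabaahb$fgbfdbabghcgd  d
    5  ahb$fgbfdbabghcgdahaba  a
    6  b$fgbfdbabghcgdahabaah  h
    7  baahb$fgbfdbabghcgdaha  a
    8  babghcgdahabaahb$fgbfd  d
    9  bfdbabghcgdahabaahb$fg  g
   10  bghcgdahabaahb$fgbfdba  a
   11  cgdahabaahb$fgbfdbabgh  h
   12  dahabaahb$fgbfdbabghcg  g
   13  dbabghcgdahabaahb$fgbf  f
   14  fdbabghcgdahabaahb$fgb  b
   15  fgbfdbabghcgdahabaahb$  $
   16  gbfdbabghcgdahabaahb$f  f
   17  gdahabaahb$fgbfdbabghc  c
   18  ghcgdahabaahb$fgbfdbab  b
   19  habaahb$fgbfdbabghcgda  a
   20  hb$fgbfdbabghcgdahabaa  a
   21  hcgdahabaahb$fgbfdbabg  g

bbhbdahadgahgfb$fcbaag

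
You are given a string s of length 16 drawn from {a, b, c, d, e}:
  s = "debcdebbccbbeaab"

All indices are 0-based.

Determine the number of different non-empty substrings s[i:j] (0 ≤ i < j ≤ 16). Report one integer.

rank | idx | suffix
   0 |  13 | aab
   1 |  14 | ab
   2 |  15 | b
   3 |   6 | bbccbbeaab
   4 |  10 | bbeaab
   5 |   7 | bccbbeaab
   6 |   2 | bcdebbccbbeaab
   7 |  11 | beaab
   8 |   9 | cbbeaab
   9 |   8 | ccbbeaab
  10 |   3 | cdebbccbbeaab
  11 |   4 | debbccbbeaab
  12 |   0 | debcdebbccbbeaab
  13 |  12 | eaab
  14 |   5 | ebbccbbeaab
  15 |   1 | ebcdebbccbbeaab

SA = [13, 14, 15, 6, 10, 7, 2, 11, 9, 8, 3, 4, 0, 12, 5, 1]
i: (SA[i-1],SA[i]) lcp shared
  1: (13,14) 1 'a'
  2: (14,15) 0 ''
  3: (15,6) 1 'b'
  4: (6,10) 2 'bb'
  5: (10,7) 1 'b'
  6: (7,2) 2 'bc'
  7: (2,11) 1 'b'
  8: (11,9) 0 ''
  9: (9,8) 1 'c'
  10: (8,3) 1 'c'
  11: (3,4) 0 ''
  12: (4,0) 3 'deb'
  13: (0,12) 0 ''
  14: (12,5) 1 'e'
  15: (5,1) 2 'eb'

n(n+1)/2 = 16·17/2 = 136
Σ LCP = 0 + 1 + 0 + 1 + 2 + 1 + 2 + 1 + 0 + 1 + 1 + 0 + 3 + 0 + 1 + 2 = 16
distinct = 136 − 16 = 120

120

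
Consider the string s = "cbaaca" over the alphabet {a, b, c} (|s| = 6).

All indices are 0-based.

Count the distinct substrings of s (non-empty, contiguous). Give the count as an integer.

sorted suffixes:
  #0 SA[0]=5  'a'
  #1 SA[1]=2  'aaca'
  #2 SA[2]=3  'aca'
  #3 SA[3]=1  'baaca'
  #4 SA[4]=4  'ca'
  #5 SA[5]=0  'cbaaca'

SA = [5, 2, 3, 1, 4, 0]
i: (SA[i-1],SA[i]) lcp shared
  1: (5,2) 1 'a'
  2: (2,3) 1 'a'
  3: (3,1) 0 ''
  4: (1,4) 0 ''
  5: (4,0) 1 'c'

n(n+1)/2 = 6·7/2 = 21
Σ LCP = 0 + 1 + 1 + 0 + 0 + 1 = 3
distinct = 21 − 3 = 18

18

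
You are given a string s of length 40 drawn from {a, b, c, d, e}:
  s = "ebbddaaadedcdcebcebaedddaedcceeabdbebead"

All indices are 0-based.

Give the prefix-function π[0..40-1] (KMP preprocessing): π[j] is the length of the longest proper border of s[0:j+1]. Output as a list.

π[0] = 0
j=1 s[j]='b': π[1]=0 (border '')
j=2 s[j]='b': π[2]=0 (border '')
j=3 s[j]='d': π[3]=0 (border '')
j=4 s[j]='d': π[4]=0 (border '')
j=5 s[j]='a': π[5]=0 (border '')
j=6 s[j]='a': π[6]=0 (border '')
j=7 s[j]='a': π[7]=0 (border '')
j=8 s[j]='d': π[8]=0 (border '')
j=9 s[j]='e': π[9]=1 (border 'e')
j=10 s[j]='d': k: 1→0; π[10]=0 (border '')
j=11 s[j]='c': π[11]=0 (border '')
j=12 s[j]='d': π[12]=0 (border '')
j=13 s[j]='c': π[13]=0 (border '')
j=14 s[j]='e': π[14]=1 (border 'e')
j=15 s[j]='b': π[15]=2 (border 'eb')
j=16 s[j]='c': k: 2→0; π[16]=0 (border '')
j=17 s[j]='e': π[17]=1 (border 'e')
j=18 s[j]='b': π[18]=2 (border 'eb')
j=19 s[j]='a': k: 2→0; π[19]=0 (border '')
j=20 s[j]='e': π[20]=1 (border 'e')
j=21 s[j]='d': k: 1→0; π[21]=0 (border '')
j=22 s[j]='d': π[22]=0 (border '')
j=23 s[j]='d': π[23]=0 (border '')
j=24 s[j]='a': π[24]=0 (border '')
j=25 s[j]='e': π[25]=1 (border 'e')
j=26 s[j]='d': k: 1→0; π[26]=0 (border '')
j=27 s[j]='c': π[27]=0 (border '')
j=28 s[j]='c': π[28]=0 (border '')
j=29 s[j]='e': π[29]=1 (border 'e')
j=30 s[j]='e': k: 1→0; π[30]=1 (border 'e')
j=31 s[j]='a': k: 1→0; π[31]=0 (border '')
j=32 s[j]='b': π[32]=0 (border '')
j=33 s[j]='d': π[33]=0 (border '')
j=34 s[j]='b': π[34]=0 (border '')
j=35 s[j]='e': π[35]=1 (border 'e')
j=36 s[j]='b': π[36]=2 (border 'eb')
j=37 s[j]='e': k: 2→0; π[37]=1 (border 'e')
j=38 s[j]='a': k: 1→0; π[38]=0 (border '')
j=39 s[j]='d': π[39]=0 (border '')

[0, 0, 0, 0, 0, 0, 0, 0, 0, 1, 0, 0, 0, 0, 1, 2, 0, 1, 2, 0, 1, 0, 0, 0, 0, 1, 0, 0, 0, 1, 1, 0, 0, 0, 0, 1, 2, 1, 0, 0]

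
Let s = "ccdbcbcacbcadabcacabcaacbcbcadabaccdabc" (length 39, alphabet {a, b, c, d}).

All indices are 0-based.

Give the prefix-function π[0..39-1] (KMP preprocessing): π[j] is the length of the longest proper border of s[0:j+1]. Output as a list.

[0, 1, 0, 0, 1, 0, 1, 0, 1, 0, 1, 0, 0, 0, 0, 1, 0, 1, 0, 0, 1, 0, 0, 1, 0, 1, 0, 1, 0, 0, 0, 0, 0, 1, 2, 3, 0, 0, 1]

π[0] = 0
j=1 s[j]='c': π[1]=1 (border 'c')
j=2 s[j]='d': k: 1→0; π[2]=0 (border '')
j=3 s[j]='b': π[3]=0 (border '')
j=4 s[j]='c': π[4]=1 (border 'c')
j=5 s[j]='b': k: 1→0; π[5]=0 (border '')
j=6 s[j]='c': π[6]=1 (border 'c')
j=7 s[j]='a': k: 1→0; π[7]=0 (border '')
j=8 s[j]='c': π[8]=1 (border 'c')
j=9 s[j]='b': k: 1→0; π[9]=0 (border '')
j=10 s[j]='c': π[10]=1 (border 'c')
j=11 s[j]='a': k: 1→0; π[11]=0 (border '')
j=12 s[j]='d': π[12]=0 (border '')
j=13 s[j]='a': π[13]=0 (border '')
j=14 s[j]='b': π[14]=0 (border '')
j=15 s[j]='c': π[15]=1 (border 'c')
j=16 s[j]='a': k: 1→0; π[16]=0 (border '')
j=17 s[j]='c': π[17]=1 (border 'c')
j=18 s[j]='a': k: 1→0; π[18]=0 (border '')
j=19 s[j]='b': π[19]=0 (border '')
j=20 s[j]='c': π[20]=1 (border 'c')
j=21 s[j]='a': k: 1→0; π[21]=0 (border '')
j=22 s[j]='a': π[22]=0 (border '')
j=23 s[j]='c': π[23]=1 (border 'c')
j=24 s[j]='b': k: 1→0; π[24]=0 (border '')
j=25 s[j]='c': π[25]=1 (border 'c')
j=26 s[j]='b': k: 1→0; π[26]=0 (border '')
j=27 s[j]='c': π[27]=1 (border 'c')
j=28 s[j]='a': k: 1→0; π[28]=0 (border '')
j=29 s[j]='d': π[29]=0 (border '')
j=30 s[j]='a': π[30]=0 (border '')
j=31 s[j]='b': π[31]=0 (border '')
j=32 s[j]='a': π[32]=0 (border '')
j=33 s[j]='c': π[33]=1 (border 'c')
j=34 s[j]='c': π[34]=2 (border 'cc')
j=35 s[j]='d': π[35]=3 (border 'ccd')
j=36 s[j]='a': k: 3→0; π[36]=0 (border '')
j=37 s[j]='b': π[37]=0 (border '')
j=38 s[j]='c': π[38]=1 (border 'c')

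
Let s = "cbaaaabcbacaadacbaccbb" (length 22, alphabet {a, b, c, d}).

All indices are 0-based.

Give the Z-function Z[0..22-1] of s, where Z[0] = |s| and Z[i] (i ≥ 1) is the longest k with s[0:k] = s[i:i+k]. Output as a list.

[22, 0, 0, 0, 0, 0, 0, 3, 0, 0, 1, 0, 0, 0, 0, 3, 0, 0, 1, 2, 0, 0]

Z[0]=22
i=1: fresh scan; Z[1]=0
i=2: fresh scan; Z[2]=0
i=3: fresh scan; Z[3]=0
i=4: fresh scan; Z[4]=0
i=5: fresh scan; Z[5]=0
i=6: fresh scan; Z[6]=0
i=7: fresh scan; Z[7]=3 scan→box=[7,10)
i=8: min(r-i=2, Z[1]=0)=0; Z[8]=0
i=9: min(r-i=1, Z[2]=0)=0; Z[9]=0
i=10: fresh scan; Z[10]=1 scan→box=[10,11)
i=11: fresh scan; Z[11]=0
i=12: fresh scan; Z[12]=0
i=13: fresh scan; Z[13]=0
i=14: fresh scan; Z[14]=0
i=15: fresh scan; Z[15]=3 scan→box=[15,18)
i=16: min(r-i=2, Z[1]=0)=0; Z[16]=0
i=17: min(r-i=1, Z[2]=0)=0; Z[17]=0
i=18: fresh scan; Z[18]=1 scan→box=[18,19)
i=19: fresh scan; Z[19]=2 scan→box=[19,21)
i=20: min(r-i=1, Z[1]=0)=0; Z[20]=0
i=21: fresh scan; Z[21]=0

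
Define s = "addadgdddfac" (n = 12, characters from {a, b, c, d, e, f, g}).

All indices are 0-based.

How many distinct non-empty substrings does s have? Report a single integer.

68

rank→(start, suffix):
  0 → (10, 'ac')
  1 → (0, 'addadgdddfac')
  2 → (3, 'adgdddfac')
  3 → (11, 'c')
  4 → (2, 'dadgdddfac')
  5 → (1, 'ddadgdddfac')
  6 → (6, 'dddfac')
  7 → (7, 'ddfac')
  8 → (8, 'dfac')
  9 → (4, 'dgdddfac')
  10 → (9, 'fac')
  11 → (5, 'gdddfac')

SA = [10, 0, 3, 11, 2, 1, 6, 7, 8, 4, 9, 5]
[i] adj suffixes → lcp
  [1] 10/0 → 1 ('a')
  [2] 0/3 → 2 ('ad')
  [3] 3/11 → 0 ('')
  [4] 11/2 → 0 ('')
  [5] 2/1 → 1 ('d')
  [6] 1/6 → 2 ('dd')
  [7] 6/7 → 2 ('dd')
  [8] 7/8 → 1 ('d')
  [9] 8/4 → 1 ('d')
  [10] 4/9 → 0 ('')
  [11] 9/5 → 0 ('')

n(n+1)/2 = 12·13/2 = 78
Σ LCP = 0 + 1 + 2 + 0 + 0 + 1 + 2 + 2 + 1 + 1 + 0 + 0 = 10
distinct = 78 − 10 = 68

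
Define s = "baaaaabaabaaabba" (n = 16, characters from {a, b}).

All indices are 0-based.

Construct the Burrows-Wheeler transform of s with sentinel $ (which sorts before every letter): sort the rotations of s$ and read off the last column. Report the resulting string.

abbaabbaaaaab$aaa

rank  rotation           last
    0  $baaaaabaabaaabba  a
    1  a$baaaaabaabaaabb  b
    2  aaaaabaabaaabba$b  b
    3  aaaabaabaaabba$ba  a
    4  aaabaabaaabba$baa  a
    5  aaabba$baaaaabaab  b
    6  aabaaabba$baaaaab  b
    7  aabaabaaabba$baaa  a
    8  aabba$baaaaabaaba  a
    9  abaaabba$baaaaaba  a
   10  abaabaaabba$baaaa  a
   11  abba$baaaaabaabaa  a
   12  ba$baaaaabaabaaab  b
   13  baaaaabaabaaabba$  $
   14  baaabba$baaaaabaa  a
   15  baabaaabba$baaaaa  a
   16  bba$baaaaabaabaaa  a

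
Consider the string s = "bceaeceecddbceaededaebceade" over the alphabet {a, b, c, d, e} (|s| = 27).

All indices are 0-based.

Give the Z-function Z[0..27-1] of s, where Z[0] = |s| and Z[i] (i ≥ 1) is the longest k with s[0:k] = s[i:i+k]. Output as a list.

Z[0]=27
i=1: i≥r, start 0; Z[1]=0
i=2: i≥r, start 0; Z[2]=0
i=3: i≥r, start 0; Z[3]=0
i=4: i≥r, start 0; Z[4]=0
i=5: i≥r, start 0; Z[5]=0
i=6: i≥r, start 0; Z[6]=0
i=7: i≥r, start 0; Z[7]=0
i=8: i≥r, start 0; Z[8]=0
i=9: i≥r, start 0; Z[9]=0
i=10: i≥r, start 0; Z[10]=0
i=11: i≥r, start 0; Z[11]=5 extend→box=[11,16)
i=12: min(r-i=4, Z[1]=0)=0; Z[12]=0
i=13: min(r-i=3, Z[2]=0)=0; Z[13]=0
i=14: min(r-i=2, Z[3]=0)=0; Z[14]=0
i=15: min(r-i=1, Z[4]=0)=0; Z[15]=0
i=16: i≥r, start 0; Z[16]=0
i=17: i≥r, start 0; Z[17]=0
i=18: i≥r, start 0; Z[18]=0
i=19: i≥r, start 0; Z[19]=0
i=20: i≥r, start 0; Z[20]=0
i=21: i≥r, start 0; Z[21]=4 extend→box=[21,25)
i=22: min(r-i=3, Z[1]=0)=0; Z[22]=0
i=23: min(r-i=2, Z[2]=0)=0; Z[23]=0
i=24: min(r-i=1, Z[3]=0)=0; Z[24]=0
i=25: i≥r, start 0; Z[25]=0
i=26: i≥r, start 0; Z[26]=0

[27, 0, 0, 0, 0, 0, 0, 0, 0, 0, 0, 5, 0, 0, 0, 0, 0, 0, 0, 0, 0, 4, 0, 0, 0, 0, 0]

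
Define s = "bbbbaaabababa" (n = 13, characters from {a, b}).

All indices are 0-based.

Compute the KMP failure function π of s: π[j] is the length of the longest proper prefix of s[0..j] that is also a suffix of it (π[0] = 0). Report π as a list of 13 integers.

[0, 1, 2, 3, 0, 0, 0, 1, 0, 1, 0, 1, 0]

π[0] = 0
j=1 s[j]='b': π[1]=1 (border 'b')
j=2 s[j]='b': π[2]=2 (border 'bb')
j=3 s[j]='b': π[3]=3 (border 'bbb')
j=4 s[j]='a': k: 3→2→1→0; π[4]=0 (border '')
j=5 s[j]='a': π[5]=0 (border '')
j=6 s[j]='a': π[6]=0 (border '')
j=7 s[j]='b': π[7]=1 (border 'b')
j=8 s[j]='a': k: 1→0; π[8]=0 (border '')
j=9 s[j]='b': π[9]=1 (border 'b')
j=10 s[j]='a': k: 1→0; π[10]=0 (border '')
j=11 s[j]='b': π[11]=1 (border 'b')
j=12 s[j]='a': k: 1→0; π[12]=0 (border '')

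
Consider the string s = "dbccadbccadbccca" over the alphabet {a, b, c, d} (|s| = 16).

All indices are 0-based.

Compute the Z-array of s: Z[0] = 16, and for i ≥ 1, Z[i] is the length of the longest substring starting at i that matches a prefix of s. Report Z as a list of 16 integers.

Z[0]=16
i=1: i≥r, start 0; Z[1]=0
i=2: i≥r, start 0; Z[2]=0
i=3: i≥r, start 0; Z[3]=0
i=4: i≥r, start 0; Z[4]=0
i=5: i≥r, start 0; Z[5]=9 extend→box=[5,14)
i=6: min(r-i=8, Z[1]=0)=0; Z[6]=0
i=7: min(r-i=7, Z[2]=0)=0; Z[7]=0
i=8: min(r-i=6, Z[3]=0)=0; Z[8]=0
i=9: min(r-i=5, Z[4]=0)=0; Z[9]=0
i=10: min(r-i=4, Z[5]=9)=4; Z[10]=4
i=11: min(r-i=3, Z[6]=0)=0; Z[11]=0
i=12: min(r-i=2, Z[7]=0)=0; Z[12]=0
i=13: min(r-i=1, Z[8]=0)=0; Z[13]=0
i=14: i≥r, start 0; Z[14]=0
i=15: i≥r, start 0; Z[15]=0

[16, 0, 0, 0, 0, 9, 0, 0, 0, 0, 4, 0, 0, 0, 0, 0]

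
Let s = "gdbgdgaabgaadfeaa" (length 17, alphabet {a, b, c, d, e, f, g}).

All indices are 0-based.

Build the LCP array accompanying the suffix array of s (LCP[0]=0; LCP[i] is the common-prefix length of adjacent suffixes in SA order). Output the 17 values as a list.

[0, 1, 2, 2, 1, 1, 0, 2, 0, 1, 1, 0, 0, 0, 3, 1, 2]

rank→(start, suffix):
  0 → (16, 'a')
  1 → (15, 'aa')
  2 → (6, 'aabgaadfeaa')
  3 → (10, 'aadfeaa')
  4 → (7, 'abgaadfeaa')
  5 → (11, 'adfeaa')
  6 → (8, 'bgaadfeaa')
  7 → (2, 'bgdgaabgaadfeaa')
  8 → (1, 'dbgdgaabgaadfeaa')
  9 → (12, 'dfeaa')
  10 → (4, 'dgaabgaadfeaa')
  11 → (14, 'eaa')
  12 → (13, 'feaa')
  13 → (5, 'gaabgaadfeaa')
  14 → (9, 'gaadfeaa')
  15 → (0, 'gdbgdgaabgaadfeaa')
  16 → (3, 'gdgaabgaadfeaa')

SA = [16, 15, 6, 10, 7, 11, 8, 2, 1, 12, 4, 14, 13, 5, 9, 0, 3]
i: (SA[i-1],SA[i]) lcp shared
  1: (16,15) 1 'a'
  2: (15,6) 2 'aa'
  3: (6,10) 2 'aa'
  4: (10,7) 1 'a'
  5: (7,11) 1 'a'
  6: (11,8) 0 ''
  7: (8,2) 2 'bg'
  8: (2,1) 0 ''
  9: (1,12) 1 'd'
  10: (12,4) 1 'd'
  11: (4,14) 0 ''
  12: (14,13) 0 ''
  13: (13,5) 0 ''
  14: (5,9) 3 'gaa'
  15: (9,0) 1 'g'
  16: (0,3) 2 'gd'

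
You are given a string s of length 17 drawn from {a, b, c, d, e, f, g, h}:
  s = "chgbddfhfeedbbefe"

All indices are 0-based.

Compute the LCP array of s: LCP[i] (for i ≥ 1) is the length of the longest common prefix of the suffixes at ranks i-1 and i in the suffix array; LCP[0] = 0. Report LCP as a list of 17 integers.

[0, 1, 1, 0, 0, 1, 1, 0, 1, 1, 1, 0, 2, 1, 0, 0, 1]

rank | idx | suffix
   0 |  12 | bbefe
   1 |   3 | bddfhfeedbbefe
   2 |  13 | befe
   3 |   0 | chgbddfhfeedbbefe
   4 |  11 | dbbefe
   5 |   4 | ddfhfeedbbefe
   6 |   5 | dfhfeedbbefe
   7 |  16 | e
   8 |  10 | edbbefe
   9 |   9 | eedbbefe
  10 |  14 | efe
  11 |  15 | fe
  12 |   8 | feedbbefe
  13 |   6 | fhfeedbbefe
  14 |   2 | gbddfhfeedbbefe
  15 |   7 | hfeedbbefe
  16 |   1 | hgbddfhfeedbbefe

SA = [12, 3, 13, 0, 11, 4, 5, 16, 10, 9, 14, 15, 8, 6, 2, 7, 1]
[i] adj suffixes → lcp
  [1] 12/3 → 1 ('b')
  [2] 3/13 → 1 ('b')
  [3] 13/0 → 0 ('')
  [4] 0/11 → 0 ('')
  [5] 11/4 → 1 ('d')
  [6] 4/5 → 1 ('d')
  [7] 5/16 → 0 ('')
  [8] 16/10 → 1 ('e')
  [9] 10/9 → 1 ('e')
  [10] 9/14 → 1 ('e')
  [11] 14/15 → 0 ('')
  [12] 15/8 → 2 ('fe')
  [13] 8/6 → 1 ('f')
  [14] 6/2 → 0 ('')
  [15] 2/7 → 0 ('')
  [16] 7/1 → 1 ('h')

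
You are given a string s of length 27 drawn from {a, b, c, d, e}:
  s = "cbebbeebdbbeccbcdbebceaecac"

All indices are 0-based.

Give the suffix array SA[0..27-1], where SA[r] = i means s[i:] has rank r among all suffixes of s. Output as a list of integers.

rank | idx | suffix
   0 |  25 | ac
   1 |  22 | aecac
   2 |   9 | bbeccbcdbebceaecac
   3 |   3 | bbeebdbbeccbcdbebceaecac
   4 |  14 | bcdbebceaecac
   5 |  19 | bceaecac
   6 |   7 | bdbbeccbcdbebceaecac
   7 |   1 | bebbeebdbbeccbcdbebceaecac
   8 |  17 | bebceaecac
   9 |  10 | beccbcdbebceaecac
  10 |   4 | beebdbbeccbcdbebceaecac
  11 |  26 | c
  12 |  24 | cac
  13 |  13 | cbcdbebceaecac
  14 |   0 | cbebbeebdbbeccbcdbebceaecac
  15 |  12 | ccbcdbebceaecac
  16 |  15 | cdbebceaecac
  17 |  20 | ceaecac
  18 |   8 | dbbeccbcdbebceaecac
  19 |  16 | dbebceaecac
  20 |  21 | eaecac
  21 |   2 | ebbeebdbbeccbcdbebceaecac
  22 |  18 | ebceaecac
  23 |   6 | ebdbbeccbcdbebceaecac
  24 |  23 | ecac
  25 |  11 | eccbcdbebceaecac
  26 |   5 | eebdbbeccbcdbebceaecac

[25, 22, 9, 3, 14, 19, 7, 1, 17, 10, 4, 26, 24, 13, 0, 12, 15, 20, 8, 16, 21, 2, 18, 6, 23, 11, 5]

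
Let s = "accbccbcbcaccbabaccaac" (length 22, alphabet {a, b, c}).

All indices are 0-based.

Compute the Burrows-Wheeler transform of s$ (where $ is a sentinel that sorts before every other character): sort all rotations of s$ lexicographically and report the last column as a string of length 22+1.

ccbabc$cacccacbcbccaaba

rank  rotation                 last
    0  $accbccbcbcaccbabaccaac  c
    1  aac$accbccbcbcaccbabacc  c
    2  abaccaac$accbccbcbcaccb  b
    3  ac$accbccbcbcaccbabacca  a
    4  accaac$accbccbcbcaccbab  b
    5  accbabaccaac$accbccbcbc  c
    6  accbccbcbcaccbabaccaac$  $
    7  babaccaac$accbccbcbcacc  c
    8  baccaac$accbccbcbcaccba  a
    9  bcaccbabaccaac$accbccbc  c
   10  bcbcaccbabaccaac$accbcc  c
   11  bccbcbcaccbabaccaac$acc  c
   12  c$accbccbcbcaccbabaccaa  a
   13  caac$accbccbcbcaccbabac  c
   14  caccbabaccaac$accbccbcb  b
   15  cbabaccaac$accbccbcbcac  c
   16  cbcaccbabaccaac$accbccb  b
   17  cbcbcaccbabaccaac$accbc  c
   18  cbccbcbcaccbabaccaac$ac  c
   19  ccaac$accbccbcbcaccbaba  a
   20  ccbabaccaac$accbccbcbca  a
   21  ccbcbcaccbabaccaac$accb  b
   22  ccbccbcbcaccbabaccaac$a  a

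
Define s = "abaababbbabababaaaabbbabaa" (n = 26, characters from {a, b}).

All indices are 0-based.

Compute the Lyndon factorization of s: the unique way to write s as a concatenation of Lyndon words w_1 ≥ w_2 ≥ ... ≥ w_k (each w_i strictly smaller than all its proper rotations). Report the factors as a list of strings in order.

["ab", "aababbbababab", "aaaabbbab", "a", "a"]

emit factor 1: 'ab' (i=0, period=2)
emit factor 2: 'aababbbababab' (i=2, period=13)
emit factor 3: 'aaaabbbab' (i=15, period=9)
emit factor 4: 'a' (i=24, period=1)
emit factor 5: 'a' (i=25, period=1)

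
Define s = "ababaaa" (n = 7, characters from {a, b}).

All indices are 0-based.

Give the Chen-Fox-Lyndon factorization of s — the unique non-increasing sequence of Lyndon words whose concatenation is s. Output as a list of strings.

["ab", "ab", "a", "a", "a"]

emit factor 1: 'ab' (i=0, period=2)
emit factor 2: 'ab' (i=2, period=2)
emit factor 3: 'a' (i=4, period=1)
emit factor 4: 'a' (i=5, period=1)
emit factor 5: 'a' (i=6, period=1)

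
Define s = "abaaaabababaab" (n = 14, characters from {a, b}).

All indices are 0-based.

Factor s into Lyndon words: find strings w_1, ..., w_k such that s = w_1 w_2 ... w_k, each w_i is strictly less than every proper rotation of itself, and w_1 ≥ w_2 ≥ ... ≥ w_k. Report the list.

["ab", "aaaabababaab"]

emit factor 1: 'ab' (i=0, period=2)
emit factor 2: 'aaaabababaab' (i=2, period=12)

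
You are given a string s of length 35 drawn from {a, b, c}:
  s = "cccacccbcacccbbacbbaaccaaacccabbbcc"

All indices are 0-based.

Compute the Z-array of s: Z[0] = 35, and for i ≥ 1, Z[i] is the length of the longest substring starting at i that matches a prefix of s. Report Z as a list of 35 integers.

[35, 2, 1, 0, 3, 2, 1, 0, 1, 0, 3, 2, 1, 0, 0, 0, 1, 0, 0, 0, 0, 2, 1, 0, 0, 0, 4, 2, 1, 0, 0, 0, 0, 2, 1]

Z[0]=35
i=1: i≥r, start 0; Z[1]=2 scan→box=[1,3)
i=2: min(r-i=1, Z[1]=2)=1; Z[2]=1
i=3: i≥r, start 0; Z[3]=0
i=4: i≥r, start 0; Z[4]=3 scan→box=[4,7)
i=5: min(r-i=2, Z[1]=2)=2; Z[5]=2
i=6: min(r-i=1, Z[2]=1)=1; Z[6]=1
i=7: i≥r, start 0; Z[7]=0
i=8: i≥r, start 0; Z[8]=1 scan→box=[8,9)
i=9: i≥r, start 0; Z[9]=0
i=10: i≥r, start 0; Z[10]=3 scan→box=[10,13)
i=11: min(r-i=2, Z[1]=2)=2; Z[11]=2
i=12: min(r-i=1, Z[2]=1)=1; Z[12]=1
i=13: i≥r, start 0; Z[13]=0
i=14: i≥r, start 0; Z[14]=0
i=15: i≥r, start 0; Z[15]=0
i=16: i≥r, start 0; Z[16]=1 scan→box=[16,17)
i=17: i≥r, start 0; Z[17]=0
i=18: i≥r, start 0; Z[18]=0
i=19: i≥r, start 0; Z[19]=0
i=20: i≥r, start 0; Z[20]=0
i=21: i≥r, start 0; Z[21]=2 scan→box=[21,23)
i=22: min(r-i=1, Z[1]=2)=1; Z[22]=1
i=23: i≥r, start 0; Z[23]=0
i=24: i≥r, start 0; Z[24]=0
i=25: i≥r, start 0; Z[25]=0
i=26: i≥r, start 0; Z[26]=4 scan→box=[26,30)
i=27: min(r-i=3, Z[1]=2)=2; Z[27]=2
i=28: min(r-i=2, Z[2]=1)=1; Z[28]=1
i=29: min(r-i=1, Z[3]=0)=0; Z[29]=0
i=30: i≥r, start 0; Z[30]=0
i=31: i≥r, start 0; Z[31]=0
i=32: i≥r, start 0; Z[32]=0
i=33: i≥r, start 0; Z[33]=2 scan→box=[33,35)
i=34: min(r-i=1, Z[1]=2)=1; Z[34]=1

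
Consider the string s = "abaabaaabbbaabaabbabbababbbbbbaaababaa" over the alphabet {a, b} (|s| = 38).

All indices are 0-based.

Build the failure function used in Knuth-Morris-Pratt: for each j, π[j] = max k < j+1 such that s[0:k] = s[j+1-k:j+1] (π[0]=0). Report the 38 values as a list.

π[0] = 0
j=1 s[j]='b': π[1]=0 (border '')
j=2 s[j]='a': π[2]=1 (border 'a')
j=3 s[j]='a': k: 1→0; π[3]=1 (border 'a')
j=4 s[j]='b': π[4]=2 (border 'ab')
j=5 s[j]='a': π[5]=3 (border 'aba')
j=6 s[j]='a': π[6]=4 (border 'abaa')
j=7 s[j]='a': k: 4→1→0; π[7]=1 (border 'a')
j=8 s[j]='b': π[8]=2 (border 'ab')
j=9 s[j]='b': k: 2→0; π[9]=0 (border '')
j=10 s[j]='b': π[10]=0 (border '')
j=11 s[j]='a': π[11]=1 (border 'a')
j=12 s[j]='a': k: 1→0; π[12]=1 (border 'a')
j=13 s[j]='b': π[13]=2 (border 'ab')
j=14 s[j]='a': π[14]=3 (border 'aba')
j=15 s[j]='a': π[15]=4 (border 'abaa')
j=16 s[j]='b': π[16]=5 (border 'abaab')
j=17 s[j]='b': k: 5→2→0; π[17]=0 (border '')
j=18 s[j]='a': π[18]=1 (border 'a')
j=19 s[j]='b': π[19]=2 (border 'ab')
j=20 s[j]='b': k: 2→0; π[20]=0 (border '')
j=21 s[j]='a': π[21]=1 (border 'a')
j=22 s[j]='b': π[22]=2 (border 'ab')
j=23 s[j]='a': π[23]=3 (border 'aba')
j=24 s[j]='b': k: 3→1; π[24]=2 (border 'ab')
j=25 s[j]='b': k: 2→0; π[25]=0 (border '')
j=26 s[j]='b': π[26]=0 (border '')
j=27 s[j]='b': π[27]=0 (border '')
j=28 s[j]='b': π[28]=0 (border '')
j=29 s[j]='b': π[29]=0 (border '')
j=30 s[j]='a': π[30]=1 (border 'a')
j=31 s[j]='a': k: 1→0; π[31]=1 (border 'a')
j=32 s[j]='a': k: 1→0; π[32]=1 (border 'a')
j=33 s[j]='b': π[33]=2 (border 'ab')
j=34 s[j]='a': π[34]=3 (border 'aba')
j=35 s[j]='b': k: 3→1; π[35]=2 (border 'ab')
j=36 s[j]='a': π[36]=3 (border 'aba')
j=37 s[j]='a': π[37]=4 (border 'abaa')

[0, 0, 1, 1, 2, 3, 4, 1, 2, 0, 0, 1, 1, 2, 3, 4, 5, 0, 1, 2, 0, 1, 2, 3, 2, 0, 0, 0, 0, 0, 1, 1, 1, 2, 3, 2, 3, 4]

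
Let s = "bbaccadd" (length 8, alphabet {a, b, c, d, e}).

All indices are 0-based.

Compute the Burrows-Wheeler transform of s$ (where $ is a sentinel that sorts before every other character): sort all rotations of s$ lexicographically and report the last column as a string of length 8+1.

rank  rotation   last
    0  $bbaccadd  d
    1  accadd$bb  b
    2  add$bbacc  c
    3  baccadd$b  b
    4  bbaccadd$  $
    5  cadd$bbac  c
    6  ccadd$bba  a
    7  d$bbaccad  d
    8  dd$bbacca  a

dbcb$cada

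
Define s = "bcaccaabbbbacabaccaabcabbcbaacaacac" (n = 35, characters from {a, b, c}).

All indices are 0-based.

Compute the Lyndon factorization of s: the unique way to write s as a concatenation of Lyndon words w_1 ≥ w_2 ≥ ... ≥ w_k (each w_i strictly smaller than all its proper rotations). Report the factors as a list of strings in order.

emit factor 1: 'bc' (i=0, period=2)
emit factor 2: 'acc' (i=2, period=3)
emit factor 3: 'aabbbbacabaccaabcabbcbaacaacac' (i=5, period=30)

["bc", "acc", "aabbbbacabaccaabcabbcbaacaacac"]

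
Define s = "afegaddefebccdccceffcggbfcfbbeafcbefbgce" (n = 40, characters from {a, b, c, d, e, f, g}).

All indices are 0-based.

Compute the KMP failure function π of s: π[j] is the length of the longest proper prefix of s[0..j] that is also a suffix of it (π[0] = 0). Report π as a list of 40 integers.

π[0] = 0
j=1 s[j]='f': π[1]=0 (border '')
j=2 s[j]='e': π[2]=0 (border '')
j=3 s[j]='g': π[3]=0 (border '')
j=4 s[j]='a': π[4]=1 (border 'a')
j=5 s[j]='d': k: 1→0; π[5]=0 (border '')
j=6 s[j]='d': π[6]=0 (border '')
j=7 s[j]='e': π[7]=0 (border '')
j=8 s[j]='f': π[8]=0 (border '')
j=9 s[j]='e': π[9]=0 (border '')
j=10 s[j]='b': π[10]=0 (border '')
j=11 s[j]='c': π[11]=0 (border '')
j=12 s[j]='c': π[12]=0 (border '')
j=13 s[j]='d': π[13]=0 (border '')
j=14 s[j]='c': π[14]=0 (border '')
j=15 s[j]='c': π[15]=0 (border '')
j=16 s[j]='c': π[16]=0 (border '')
j=17 s[j]='e': π[17]=0 (border '')
j=18 s[j]='f': π[18]=0 (border '')
j=19 s[j]='f': π[19]=0 (border '')
j=20 s[j]='c': π[20]=0 (border '')
j=21 s[j]='g': π[21]=0 (border '')
j=22 s[j]='g': π[22]=0 (border '')
j=23 s[j]='b': π[23]=0 (border '')
j=24 s[j]='f': π[24]=0 (border '')
j=25 s[j]='c': π[25]=0 (border '')
j=26 s[j]='f': π[26]=0 (border '')
j=27 s[j]='b': π[27]=0 (border '')
j=28 s[j]='b': π[28]=0 (border '')
j=29 s[j]='e': π[29]=0 (border '')
j=30 s[j]='a': π[30]=1 (border 'a')
j=31 s[j]='f': π[31]=2 (border 'af')
j=32 s[j]='c': k: 2→0; π[32]=0 (border '')
j=33 s[j]='b': π[33]=0 (border '')
j=34 s[j]='e': π[34]=0 (border '')
j=35 s[j]='f': π[35]=0 (border '')
j=36 s[j]='b': π[36]=0 (border '')
j=37 s[j]='g': π[37]=0 (border '')
j=38 s[j]='c': π[38]=0 (border '')
j=39 s[j]='e': π[39]=0 (border '')

[0, 0, 0, 0, 1, 0, 0, 0, 0, 0, 0, 0, 0, 0, 0, 0, 0, 0, 0, 0, 0, 0, 0, 0, 0, 0, 0, 0, 0, 0, 1, 2, 0, 0, 0, 0, 0, 0, 0, 0]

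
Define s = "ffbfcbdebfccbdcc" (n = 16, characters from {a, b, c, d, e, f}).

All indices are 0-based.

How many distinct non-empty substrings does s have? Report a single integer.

rank→(start, suffix):
  0 → (12, 'bdcc')
  1 → (5, 'bdebfccbdcc')
  2 → (2, 'bfcbdebfccbdcc')
  3 → (8, 'bfccbdcc')
  4 → (15, 'c')
  5 → (11, 'cbdcc')
  6 → (4, 'cbdebfccbdcc')
  7 → (14, 'cc')
  8 → (10, 'ccbdcc')
  9 → (13, 'dcc')
  10 → (6, 'debfccbdcc')
  11 → (7, 'ebfccbdcc')
  12 → (1, 'fbfcbdebfccbdcc')
  13 → (3, 'fcbdebfccbdcc')
  14 → (9, 'fccbdcc')
  15 → (0, 'ffbfcbdebfccbdcc')

SA = [12, 5, 2, 8, 15, 11, 4, 14, 10, 13, 6, 7, 1, 3, 9, 0]
[i] adj suffixes → lcp
  [1] 12/5 → 2 ('bd')
  [2] 5/2 → 1 ('b')
  [3] 2/8 → 3 ('bfc')
  [4] 8/15 → 0 ('')
  [5] 15/11 → 1 ('c')
  [6] 11/4 → 3 ('cbd')
  [7] 4/14 → 1 ('c')
  [8] 14/10 → 2 ('cc')
  [9] 10/13 → 0 ('')
  [10] 13/6 → 1 ('d')
  [11] 6/7 → 0 ('')
  [12] 7/1 → 0 ('')
  [13] 1/3 → 1 ('f')
  [14] 3/9 → 2 ('fc')
  [15] 9/0 → 1 ('f')

n(n+1)/2 = 16·17/2 = 136
Σ LCP = 0 + 2 + 1 + 3 + 0 + 1 + 3 + 1 + 2 + 0 + 1 + 0 + 0 + 1 + 2 + 1 = 18
distinct = 136 − 18 = 118

118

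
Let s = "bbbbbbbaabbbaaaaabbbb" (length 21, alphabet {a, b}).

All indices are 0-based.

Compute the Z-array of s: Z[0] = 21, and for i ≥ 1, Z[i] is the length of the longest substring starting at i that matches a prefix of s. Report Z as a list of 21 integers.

Z[0]=21
i=1: i≥r, start 0; Z[1]=6 grow→box=[1,7)
i=2: min(r-i=5, Z[1]=6)=5; Z[2]=5
i=3: min(r-i=4, Z[2]=5)=4; Z[3]=4
i=4: min(r-i=3, Z[3]=4)=3; Z[4]=3
i=5: min(r-i=2, Z[4]=3)=2; Z[5]=2
i=6: min(r-i=1, Z[5]=2)=1; Z[6]=1
i=7: i≥r, start 0; Z[7]=0
i=8: i≥r, start 0; Z[8]=0
i=9: i≥r, start 0; Z[9]=3 grow→box=[9,12)
i=10: min(r-i=2, Z[1]=6)=2; Z[10]=2
i=11: min(r-i=1, Z[2]=5)=1; Z[11]=1
i=12: i≥r, start 0; Z[12]=0
i=13: i≥r, start 0; Z[13]=0
i=14: i≥r, start 0; Z[14]=0
i=15: i≥r, start 0; Z[15]=0
i=16: i≥r, start 0; Z[16]=0
i=17: i≥r, start 0; Z[17]=4 grow→box=[17,21)
i=18: min(r-i=3, Z[1]=6)=3; Z[18]=3
i=19: min(r-i=2, Z[2]=5)=2; Z[19]=2
i=20: min(r-i=1, Z[3]=4)=1; Z[20]=1

[21, 6, 5, 4, 3, 2, 1, 0, 0, 3, 2, 1, 0, 0, 0, 0, 0, 4, 3, 2, 1]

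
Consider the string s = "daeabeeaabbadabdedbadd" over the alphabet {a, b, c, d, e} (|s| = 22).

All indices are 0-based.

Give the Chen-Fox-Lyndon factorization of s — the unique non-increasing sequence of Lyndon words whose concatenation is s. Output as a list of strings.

emit factor 1: 'd' (i=0, period=1)
emit factor 2: 'ae' (i=1, period=2)
emit factor 3: 'abee' (i=3, period=4)
emit factor 4: 'aabbadabdedbadd' (i=7, period=15)

["d", "ae", "abee", "aabbadabdedbadd"]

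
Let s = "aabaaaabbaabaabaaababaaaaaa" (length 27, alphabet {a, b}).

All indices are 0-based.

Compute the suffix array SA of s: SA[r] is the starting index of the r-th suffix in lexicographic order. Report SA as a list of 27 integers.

[26, 25, 24, 23, 22, 21, 3, 15, 4, 0, 12, 9, 16, 5, 19, 1, 13, 10, 17, 6, 20, 2, 14, 11, 8, 18, 7]

rank | idx | suffix
   0 |  26 | a
   1 |  25 | aa
   2 |  24 | aaa
   3 |  23 | aaaa
   4 |  22 | aaaaa
   5 |  21 | aaaaaa
   6 |   3 | aaaabbaabaabaaababaaaaaa
   7 |  15 | aaababaaaaaa
   8 |   4 | aaabbaabaabaaababaaaaaa
   9 |   0 | aabaaaabbaabaabaaababaaaaaa
  10 |  12 | aabaaababaaaaaa
  11 |   9 | aabaabaaababaaaaaa
  12 |  16 | aababaaaaaa
  13 |   5 | aabbaabaabaaababaaaaaa
  14 |  19 | abaaaaaa
  15 |   1 | abaaaabbaabaabaaababaaaaaa
  16 |  13 | abaaababaaaaaa
  17 |  10 | abaabaaababaaaaaa
  18 |  17 | ababaaaaaa
  19 |   6 | abbaabaabaaababaaaaaa
  20 |  20 | baaaaaa
  21 |   2 | baaaabbaabaabaaababaaaaaa
  22 |  14 | baaababaaaaaa
  23 |  11 | baabaaababaaaaaa
  24 |   8 | baabaabaaababaaaaaa
  25 |  18 | babaaaaaa
  26 |   7 | bbaabaabaaababaaaaaa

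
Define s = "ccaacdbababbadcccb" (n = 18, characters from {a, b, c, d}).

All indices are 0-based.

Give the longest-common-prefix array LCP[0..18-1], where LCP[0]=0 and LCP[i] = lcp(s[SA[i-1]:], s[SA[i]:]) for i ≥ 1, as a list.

rank | idx | suffix
   0 |   2 | aacdbababbadcccb
   1 |   7 | ababbadcccb
   2 |   9 | abbadcccb
   3 |   3 | acdbababbadcccb
   4 |  12 | adcccb
   5 |  17 | b
   6 |   6 | bababbadcccb
   7 |   8 | babbadcccb
   8 |  11 | badcccb
   9 |  10 | bbadcccb
  10 |   1 | caacdbababbadcccb
  11 |  16 | cb
  12 |   0 | ccaacdbababbadcccb
  13 |  15 | ccb
  14 |  14 | cccb
  15 |   4 | cdbababbadcccb
  16 |   5 | dbababbadcccb
  17 |  13 | dcccb

SA = [2, 7, 9, 3, 12, 17, 6, 8, 11, 10, 1, 16, 0, 15, 14, 4, 5, 13]
i: (SA[i-1],SA[i]) lcp shared
  1: (2,7) 1 'a'
  2: (7,9) 2 'ab'
  3: (9,3) 1 'a'
  4: (3,12) 1 'a'
  5: (12,17) 0 ''
  6: (17,6) 1 'b'
  7: (6,8) 3 'bab'
  8: (8,11) 2 'ba'
  9: (11,10) 1 'b'
  10: (10,1) 0 ''
  11: (1,16) 1 'c'
  12: (16,0) 1 'c'
  13: (0,15) 2 'cc'
  14: (15,14) 2 'cc'
  15: (14,4) 1 'c'
  16: (4,5) 0 ''
  17: (5,13) 1 'd'

[0, 1, 2, 1, 1, 0, 1, 3, 2, 1, 0, 1, 1, 2, 2, 1, 0, 1]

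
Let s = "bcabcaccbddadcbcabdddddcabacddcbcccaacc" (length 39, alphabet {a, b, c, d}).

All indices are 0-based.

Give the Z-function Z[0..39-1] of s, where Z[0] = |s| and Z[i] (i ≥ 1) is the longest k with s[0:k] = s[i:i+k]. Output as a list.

[39, 0, 0, 3, 0, 0, 0, 0, 1, 0, 0, 0, 0, 0, 4, 0, 0, 1, 0, 0, 0, 0, 0, 0, 0, 1, 0, 0, 0, 0, 0, 2, 0, 0, 0, 0, 0, 0, 0]

Z[0]=39
i=1: outside box; Z[1]=0
i=2: outside box; Z[2]=0
i=3: outside box; Z[3]=3 grow→box=[3,6)
i=4: min(r-i=2, Z[1]=0)=0; Z[4]=0
i=5: min(r-i=1, Z[2]=0)=0; Z[5]=0
i=6: outside box; Z[6]=0
i=7: outside box; Z[7]=0
i=8: outside box; Z[8]=1 grow→box=[8,9)
i=9: outside box; Z[9]=0
i=10: outside box; Z[10]=0
i=11: outside box; Z[11]=0
i=12: outside box; Z[12]=0
i=13: outside box; Z[13]=0
i=14: outside box; Z[14]=4 grow→box=[14,18)
i=15: min(r-i=3, Z[1]=0)=0; Z[15]=0
i=16: min(r-i=2, Z[2]=0)=0; Z[16]=0
i=17: min(r-i=1, Z[3]=3)=1; Z[17]=1
i=18: outside box; Z[18]=0
i=19: outside box; Z[19]=0
i=20: outside box; Z[20]=0
i=21: outside box; Z[21]=0
i=22: outside box; Z[22]=0
i=23: outside box; Z[23]=0
i=24: outside box; Z[24]=0
i=25: outside box; Z[25]=1 grow→box=[25,26)
i=26: outside box; Z[26]=0
i=27: outside box; Z[27]=0
i=28: outside box; Z[28]=0
i=29: outside box; Z[29]=0
i=30: outside box; Z[30]=0
i=31: outside box; Z[31]=2 grow→box=[31,33)
i=32: min(r-i=1, Z[1]=0)=0; Z[32]=0
i=33: outside box; Z[33]=0
i=34: outside box; Z[34]=0
i=35: outside box; Z[35]=0
i=36: outside box; Z[36]=0
i=37: outside box; Z[37]=0
i=38: outside box; Z[38]=0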